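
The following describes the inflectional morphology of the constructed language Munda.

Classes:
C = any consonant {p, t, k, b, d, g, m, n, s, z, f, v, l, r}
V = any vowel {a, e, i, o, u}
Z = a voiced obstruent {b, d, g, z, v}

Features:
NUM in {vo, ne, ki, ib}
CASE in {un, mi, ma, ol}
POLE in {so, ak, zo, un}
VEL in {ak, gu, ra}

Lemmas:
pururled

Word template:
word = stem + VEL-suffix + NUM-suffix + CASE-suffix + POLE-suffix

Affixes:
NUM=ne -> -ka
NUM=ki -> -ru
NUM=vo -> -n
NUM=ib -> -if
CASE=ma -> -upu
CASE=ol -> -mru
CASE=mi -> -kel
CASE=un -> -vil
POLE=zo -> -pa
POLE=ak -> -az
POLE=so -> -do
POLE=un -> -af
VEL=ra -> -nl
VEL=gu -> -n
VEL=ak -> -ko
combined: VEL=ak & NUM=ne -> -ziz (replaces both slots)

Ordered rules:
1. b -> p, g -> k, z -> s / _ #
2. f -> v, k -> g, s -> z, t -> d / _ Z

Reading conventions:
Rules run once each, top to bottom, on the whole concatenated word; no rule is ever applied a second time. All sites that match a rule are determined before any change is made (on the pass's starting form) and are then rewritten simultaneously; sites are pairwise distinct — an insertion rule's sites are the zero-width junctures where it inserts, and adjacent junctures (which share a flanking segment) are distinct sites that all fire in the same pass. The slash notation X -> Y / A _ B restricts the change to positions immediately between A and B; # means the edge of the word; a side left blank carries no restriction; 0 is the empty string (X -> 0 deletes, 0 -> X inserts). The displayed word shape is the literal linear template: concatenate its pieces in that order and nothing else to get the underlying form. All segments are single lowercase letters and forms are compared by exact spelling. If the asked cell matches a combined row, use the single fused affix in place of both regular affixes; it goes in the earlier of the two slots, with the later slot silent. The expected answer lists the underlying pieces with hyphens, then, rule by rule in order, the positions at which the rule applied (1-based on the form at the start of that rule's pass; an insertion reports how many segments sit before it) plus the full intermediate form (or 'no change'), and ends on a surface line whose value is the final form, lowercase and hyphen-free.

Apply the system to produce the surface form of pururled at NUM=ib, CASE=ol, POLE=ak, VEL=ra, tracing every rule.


underlying: pururled-nl-if-mru-az
1. b -> p, g -> k, z -> s / _ #: fires at position(s) 17: pururlednlifmruas
2. f -> v, k -> g, s -> z, t -> d / _ Z: no change
surface: pururlednlifmruas


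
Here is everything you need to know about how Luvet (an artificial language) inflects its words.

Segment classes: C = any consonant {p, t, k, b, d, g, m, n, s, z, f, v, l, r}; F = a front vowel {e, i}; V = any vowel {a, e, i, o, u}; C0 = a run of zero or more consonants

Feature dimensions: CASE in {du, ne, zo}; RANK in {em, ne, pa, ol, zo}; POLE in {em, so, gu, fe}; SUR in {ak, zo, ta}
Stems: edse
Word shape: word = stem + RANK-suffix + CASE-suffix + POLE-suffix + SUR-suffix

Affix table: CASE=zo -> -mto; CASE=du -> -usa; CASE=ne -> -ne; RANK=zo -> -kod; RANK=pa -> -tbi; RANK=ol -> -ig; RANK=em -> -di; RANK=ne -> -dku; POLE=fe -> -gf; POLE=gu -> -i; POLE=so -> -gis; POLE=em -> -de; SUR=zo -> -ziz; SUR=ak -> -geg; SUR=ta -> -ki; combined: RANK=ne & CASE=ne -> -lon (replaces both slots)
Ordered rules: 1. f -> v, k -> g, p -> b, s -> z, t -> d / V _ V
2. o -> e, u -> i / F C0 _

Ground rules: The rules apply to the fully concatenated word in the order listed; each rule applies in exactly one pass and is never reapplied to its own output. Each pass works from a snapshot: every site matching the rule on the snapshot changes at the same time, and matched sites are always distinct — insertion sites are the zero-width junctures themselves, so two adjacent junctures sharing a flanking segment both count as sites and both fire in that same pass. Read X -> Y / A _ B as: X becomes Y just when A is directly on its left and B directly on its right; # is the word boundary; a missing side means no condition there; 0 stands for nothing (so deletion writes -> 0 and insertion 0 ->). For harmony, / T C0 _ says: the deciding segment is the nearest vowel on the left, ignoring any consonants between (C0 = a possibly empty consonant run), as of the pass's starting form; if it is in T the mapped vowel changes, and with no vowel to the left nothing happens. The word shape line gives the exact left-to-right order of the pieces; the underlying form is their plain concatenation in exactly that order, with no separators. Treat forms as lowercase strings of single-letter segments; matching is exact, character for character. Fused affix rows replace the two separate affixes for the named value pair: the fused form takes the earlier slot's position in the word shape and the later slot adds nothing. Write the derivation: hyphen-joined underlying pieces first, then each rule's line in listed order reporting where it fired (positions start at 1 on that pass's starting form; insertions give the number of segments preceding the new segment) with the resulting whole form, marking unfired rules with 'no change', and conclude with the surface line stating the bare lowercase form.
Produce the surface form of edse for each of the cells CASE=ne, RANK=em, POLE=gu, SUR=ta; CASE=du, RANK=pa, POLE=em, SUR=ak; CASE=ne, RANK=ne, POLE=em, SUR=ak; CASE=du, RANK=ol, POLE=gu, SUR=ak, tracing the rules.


cell CASE=ne, RANK=em, POLE=gu, SUR=ta:
underlying: edse-di-ne-i-ki
1. f -> v, k -> g, p -> b, s -> z, t -> d / V _ V: fires at position(s) 10: edsedineigi
2. o -> e, u -> i / F C0 _: no change
surface: edsedineigi

cell CASE=du, RANK=pa, POLE=em, SUR=ak:
underlying: edse-tbi-usa-de-geg
1. f -> v, k -> g, p -> b, s -> z, t -> d / V _ V: fires at position(s) 9: edsetbiuzadegeg
2. o -> e, u -> i / F C0 _: fires at position(s) 8: edsetbiizadegeg
surface: edsetbiizadegeg

cell CASE=ne, RANK=ne, POLE=em, SUR=ak:
underlying: edse-lon-de-geg
1. f -> v, k -> g, p -> b, s -> z, t -> d / V _ V: no change
2. o -> e, u -> i / F C0 _: fires at position(s) 6: edselendegeg
surface: edselendegeg

cell CASE=du, RANK=ol, POLE=gu, SUR=ak:
underlying: edse-ig-usa-i-geg
1. f -> v, k -> g, p -> b, s -> z, t -> d / V _ V: fires at position(s) 8: edseiguzaigeg
2. o -> e, u -> i / F C0 _: fires at position(s) 7: edseigizaigeg
surface: edseigizaigeg


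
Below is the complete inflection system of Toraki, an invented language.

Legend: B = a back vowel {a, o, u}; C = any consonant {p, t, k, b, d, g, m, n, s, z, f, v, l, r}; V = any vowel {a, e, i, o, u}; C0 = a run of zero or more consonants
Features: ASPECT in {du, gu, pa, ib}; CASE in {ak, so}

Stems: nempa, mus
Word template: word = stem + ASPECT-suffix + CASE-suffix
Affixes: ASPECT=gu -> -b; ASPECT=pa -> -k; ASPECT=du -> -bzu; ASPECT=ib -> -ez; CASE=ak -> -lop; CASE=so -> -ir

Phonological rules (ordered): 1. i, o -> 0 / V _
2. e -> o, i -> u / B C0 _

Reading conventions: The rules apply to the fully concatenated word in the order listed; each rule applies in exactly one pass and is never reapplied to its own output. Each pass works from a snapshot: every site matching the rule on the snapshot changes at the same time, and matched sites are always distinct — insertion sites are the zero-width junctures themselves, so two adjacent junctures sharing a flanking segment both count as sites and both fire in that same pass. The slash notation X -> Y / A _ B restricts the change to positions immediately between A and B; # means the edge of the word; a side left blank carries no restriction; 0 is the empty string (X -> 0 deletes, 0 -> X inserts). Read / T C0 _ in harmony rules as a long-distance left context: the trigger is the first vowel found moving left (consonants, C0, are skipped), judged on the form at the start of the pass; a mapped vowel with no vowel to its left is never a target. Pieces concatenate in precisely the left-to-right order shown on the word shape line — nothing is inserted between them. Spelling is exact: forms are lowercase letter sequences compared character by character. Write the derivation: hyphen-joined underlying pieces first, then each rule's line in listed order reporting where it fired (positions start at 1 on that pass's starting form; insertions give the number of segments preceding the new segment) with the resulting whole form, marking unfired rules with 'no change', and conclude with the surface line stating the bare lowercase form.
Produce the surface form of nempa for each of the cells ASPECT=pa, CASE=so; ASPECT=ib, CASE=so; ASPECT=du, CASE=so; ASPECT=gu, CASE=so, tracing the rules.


cell ASPECT=pa, CASE=so:
underlying: nempa-k-ir
1. i, o -> 0 / V _: no change
2. e -> o, i -> u / B C0 _: fires at position(s) 7: nempakur
surface: nempakur

cell ASPECT=ib, CASE=so:
underlying: nempa-ez-ir
1. i, o -> 0 / V _: no change
2. e -> o, i -> u / B C0 _: fires at position(s) 6: nempaozir
surface: nempaozir

cell ASPECT=du, CASE=so:
underlying: nempa-bzu-ir
1. i, o -> 0 / V _: fires at position(s) 9: nempabzur
2. e -> o, i -> u / B C0 _: no change
surface: nempabzur

cell ASPECT=gu, CASE=so:
underlying: nempa-b-ir
1. i, o -> 0 / V _: no change
2. e -> o, i -> u / B C0 _: fires at position(s) 7: nempabur
surface: nempabur


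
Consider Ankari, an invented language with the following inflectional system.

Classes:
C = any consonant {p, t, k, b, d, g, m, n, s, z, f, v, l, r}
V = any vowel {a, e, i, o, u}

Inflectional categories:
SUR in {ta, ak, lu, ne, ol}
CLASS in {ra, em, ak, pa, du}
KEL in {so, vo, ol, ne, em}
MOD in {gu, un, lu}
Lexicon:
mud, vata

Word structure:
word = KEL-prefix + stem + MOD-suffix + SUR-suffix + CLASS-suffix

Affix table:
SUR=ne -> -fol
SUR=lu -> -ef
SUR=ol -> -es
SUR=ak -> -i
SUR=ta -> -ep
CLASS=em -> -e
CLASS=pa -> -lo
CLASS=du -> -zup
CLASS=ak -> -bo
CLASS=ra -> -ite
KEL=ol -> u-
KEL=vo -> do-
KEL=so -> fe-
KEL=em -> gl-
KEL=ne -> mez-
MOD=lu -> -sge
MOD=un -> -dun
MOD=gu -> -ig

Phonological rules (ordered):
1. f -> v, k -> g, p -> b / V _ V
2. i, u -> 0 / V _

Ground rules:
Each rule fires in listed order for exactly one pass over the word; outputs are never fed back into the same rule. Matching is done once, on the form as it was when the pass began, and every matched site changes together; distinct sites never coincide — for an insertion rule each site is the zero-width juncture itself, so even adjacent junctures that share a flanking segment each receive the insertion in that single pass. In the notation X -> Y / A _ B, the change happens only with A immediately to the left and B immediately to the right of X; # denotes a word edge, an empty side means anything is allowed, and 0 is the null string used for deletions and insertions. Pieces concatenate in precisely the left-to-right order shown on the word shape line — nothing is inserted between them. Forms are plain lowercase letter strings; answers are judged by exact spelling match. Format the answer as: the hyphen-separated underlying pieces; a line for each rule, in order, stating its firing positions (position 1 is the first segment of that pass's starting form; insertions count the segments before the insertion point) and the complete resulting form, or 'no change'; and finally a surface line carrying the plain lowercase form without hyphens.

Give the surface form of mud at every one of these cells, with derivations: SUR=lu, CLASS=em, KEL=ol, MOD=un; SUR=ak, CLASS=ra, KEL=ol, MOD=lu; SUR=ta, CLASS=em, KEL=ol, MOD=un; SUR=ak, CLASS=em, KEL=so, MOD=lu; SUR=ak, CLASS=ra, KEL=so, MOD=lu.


cell SUR=lu, CLASS=em, KEL=ol, MOD=un:
underlying: u-mud-dun-ef-e
1. f -> v, k -> g, p -> b / V _ V: fires at position(s) 9: umudduneve
2. i, u -> 0 / V _: no change
surface: umudduneve

cell SUR=ak, CLASS=ra, KEL=ol, MOD=lu:
underlying: u-mud-sge-i-ite
1. f -> v, k -> g, p -> b / V _ V: no change
2. i, u -> 0 / V _: fires at position(s) 8, 9: umudsgete
surface: umudsgete

cell SUR=ta, CLASS=em, KEL=ol, MOD=un:
underlying: u-mud-dun-ep-e
1. f -> v, k -> g, p -> b / V _ V: fires at position(s) 9: umuddunebe
2. i, u -> 0 / V _: no change
surface: umuddunebe

cell SUR=ak, CLASS=em, KEL=so, MOD=lu:
underlying: fe-mud-sge-i-e
1. f -> v, k -> g, p -> b / V _ V: no change
2. i, u -> 0 / V _: fires at position(s) 9: femudsgee
surface: femudsgee

cell SUR=ak, CLASS=ra, KEL=so, MOD=lu:
underlying: fe-mud-sge-i-ite
1. f -> v, k -> g, p -> b / V _ V: no change
2. i, u -> 0 / V _: fires at position(s) 9, 10: femudsgete
surface: femudsgete


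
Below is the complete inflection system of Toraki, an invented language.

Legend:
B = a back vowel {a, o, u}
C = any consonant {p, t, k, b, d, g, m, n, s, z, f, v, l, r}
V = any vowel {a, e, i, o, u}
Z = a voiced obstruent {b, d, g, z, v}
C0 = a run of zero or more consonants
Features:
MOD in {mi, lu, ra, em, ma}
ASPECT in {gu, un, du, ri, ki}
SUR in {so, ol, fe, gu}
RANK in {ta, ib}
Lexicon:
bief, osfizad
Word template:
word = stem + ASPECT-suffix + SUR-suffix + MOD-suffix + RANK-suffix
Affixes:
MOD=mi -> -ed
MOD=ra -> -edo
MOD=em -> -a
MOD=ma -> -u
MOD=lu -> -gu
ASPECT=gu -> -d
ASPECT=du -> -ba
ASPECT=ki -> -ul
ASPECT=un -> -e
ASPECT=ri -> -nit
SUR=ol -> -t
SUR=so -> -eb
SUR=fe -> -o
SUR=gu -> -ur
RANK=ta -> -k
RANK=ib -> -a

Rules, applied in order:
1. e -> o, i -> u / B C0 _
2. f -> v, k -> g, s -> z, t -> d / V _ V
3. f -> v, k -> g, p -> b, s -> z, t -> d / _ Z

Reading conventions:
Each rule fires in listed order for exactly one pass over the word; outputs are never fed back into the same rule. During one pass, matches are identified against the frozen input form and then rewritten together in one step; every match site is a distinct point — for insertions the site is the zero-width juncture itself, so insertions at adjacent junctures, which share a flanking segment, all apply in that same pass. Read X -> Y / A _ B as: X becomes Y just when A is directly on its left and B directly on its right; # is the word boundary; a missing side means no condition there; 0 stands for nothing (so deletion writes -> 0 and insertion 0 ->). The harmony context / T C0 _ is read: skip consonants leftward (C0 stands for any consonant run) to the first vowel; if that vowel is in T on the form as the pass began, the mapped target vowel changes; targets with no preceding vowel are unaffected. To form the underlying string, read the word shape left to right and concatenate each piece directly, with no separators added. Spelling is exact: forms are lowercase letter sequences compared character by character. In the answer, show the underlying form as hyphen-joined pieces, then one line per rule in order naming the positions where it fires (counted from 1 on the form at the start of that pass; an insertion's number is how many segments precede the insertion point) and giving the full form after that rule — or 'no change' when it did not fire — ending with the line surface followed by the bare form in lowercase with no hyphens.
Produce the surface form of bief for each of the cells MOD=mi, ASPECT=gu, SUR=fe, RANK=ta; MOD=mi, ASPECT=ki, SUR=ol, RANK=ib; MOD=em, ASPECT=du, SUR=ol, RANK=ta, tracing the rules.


cell MOD=mi, ASPECT=gu, SUR=fe, RANK=ta:
underlying: bief-d-o-ed-k
1. e -> o, i -> u / B C0 _: fires at position(s) 7: biefdoodk
2. f -> v, k -> g, s -> z, t -> d / V _ V: no change
3. f -> v, k -> g, p -> b, s -> z, t -> d / _ Z: fires at position(s) 4: bievdoodk
surface: bievdoodk

cell MOD=mi, ASPECT=ki, SUR=ol, RANK=ib:
underlying: bief-ul-t-ed-a
1. e -> o, i -> u / B C0 _: fires at position(s) 8: biefultoda
2. f -> v, k -> g, s -> z, t -> d / V _ V: fires at position(s) 4: bievultoda
3. f -> v, k -> g, p -> b, s -> z, t -> d / _ Z: no change
surface: bievultoda

cell MOD=em, ASPECT=du, SUR=ol, RANK=ta:
underlying: bief-ba-t-a-k
1. e -> o, i -> u / B C0 _: no change
2. f -> v, k -> g, s -> z, t -> d / V _ V: fires at position(s) 7: biefbadak
3. f -> v, k -> g, p -> b, s -> z, t -> d / _ Z: fires at position(s) 4: bievbadak
surface: bievbadak


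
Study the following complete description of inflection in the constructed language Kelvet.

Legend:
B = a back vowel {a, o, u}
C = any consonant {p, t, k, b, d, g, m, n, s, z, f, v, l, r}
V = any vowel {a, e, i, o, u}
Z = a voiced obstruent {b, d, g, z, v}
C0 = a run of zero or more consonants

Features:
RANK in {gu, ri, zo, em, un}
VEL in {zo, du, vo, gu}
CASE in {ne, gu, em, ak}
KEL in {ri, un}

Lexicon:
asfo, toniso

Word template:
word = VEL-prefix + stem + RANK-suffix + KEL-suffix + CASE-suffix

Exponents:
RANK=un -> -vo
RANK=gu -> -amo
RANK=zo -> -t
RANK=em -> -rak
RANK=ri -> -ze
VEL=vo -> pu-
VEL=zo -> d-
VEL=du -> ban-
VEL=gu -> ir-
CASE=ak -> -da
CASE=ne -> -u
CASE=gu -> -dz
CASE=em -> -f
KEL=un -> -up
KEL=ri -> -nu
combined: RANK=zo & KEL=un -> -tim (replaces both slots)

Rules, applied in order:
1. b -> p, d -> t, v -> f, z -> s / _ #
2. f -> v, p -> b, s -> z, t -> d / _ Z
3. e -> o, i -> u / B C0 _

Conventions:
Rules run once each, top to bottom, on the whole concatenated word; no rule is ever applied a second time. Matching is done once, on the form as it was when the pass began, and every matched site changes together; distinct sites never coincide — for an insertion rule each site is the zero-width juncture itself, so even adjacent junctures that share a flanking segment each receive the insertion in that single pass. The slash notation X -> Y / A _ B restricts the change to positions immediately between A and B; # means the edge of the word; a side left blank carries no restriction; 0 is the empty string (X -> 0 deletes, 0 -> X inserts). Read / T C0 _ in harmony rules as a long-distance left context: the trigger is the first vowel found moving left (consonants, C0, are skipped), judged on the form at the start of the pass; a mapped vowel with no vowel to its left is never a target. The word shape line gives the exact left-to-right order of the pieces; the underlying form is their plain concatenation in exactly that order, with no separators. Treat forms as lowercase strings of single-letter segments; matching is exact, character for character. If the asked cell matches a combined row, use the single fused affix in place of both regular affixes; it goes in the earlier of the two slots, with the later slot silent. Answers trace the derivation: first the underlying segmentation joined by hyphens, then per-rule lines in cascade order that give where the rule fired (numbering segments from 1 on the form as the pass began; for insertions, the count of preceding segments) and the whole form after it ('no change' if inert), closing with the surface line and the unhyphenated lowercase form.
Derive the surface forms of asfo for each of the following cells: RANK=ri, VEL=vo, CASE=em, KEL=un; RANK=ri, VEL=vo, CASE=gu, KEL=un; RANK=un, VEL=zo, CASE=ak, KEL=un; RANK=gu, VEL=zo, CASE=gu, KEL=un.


cell RANK=ri, VEL=vo, CASE=em, KEL=un:
underlying: pu-asfo-ze-up-f
1. b -> p, d -> t, v -> f, z -> s / _ #: no change
2. f -> v, p -> b, s -> z, t -> d / _ Z: no change
3. e -> o, i -> u / B C0 _: fires at position(s) 8: puasfozoupf
surface: puasfozoupf

cell RANK=ri, VEL=vo, CASE=gu, KEL=un:
underlying: pu-asfo-ze-up-dz
1. b -> p, d -> t, v -> f, z -> s / _ #: fires at position(s) 12: puasfozeupds
2. f -> v, p -> b, s -> z, t -> d / _ Z: fires at position(s) 10: puasfozeubds
3. e -> o, i -> u / B C0 _: fires at position(s) 8: puasfozoubds
surface: puasfozoubds

cell RANK=un, VEL=zo, CASE=ak, KEL=un:
underlying: d-asfo-vo-up-da
1. b -> p, d -> t, v -> f, z -> s / _ #: no change
2. f -> v, p -> b, s -> z, t -> d / _ Z: fires at position(s) 9: dasfovoubda
3. e -> o, i -> u / B C0 _: no change
surface: dasfovoubda

cell RANK=gu, VEL=zo, CASE=gu, KEL=un:
underlying: d-asfo-amo-up-dz
1. b -> p, d -> t, v -> f, z -> s / _ #: fires at position(s) 12: dasfoamoupds
2. f -> v, p -> b, s -> z, t -> d / _ Z: fires at position(s) 10: dasfoamoubds
3. e -> o, i -> u / B C0 _: no change
surface: dasfoamoubds


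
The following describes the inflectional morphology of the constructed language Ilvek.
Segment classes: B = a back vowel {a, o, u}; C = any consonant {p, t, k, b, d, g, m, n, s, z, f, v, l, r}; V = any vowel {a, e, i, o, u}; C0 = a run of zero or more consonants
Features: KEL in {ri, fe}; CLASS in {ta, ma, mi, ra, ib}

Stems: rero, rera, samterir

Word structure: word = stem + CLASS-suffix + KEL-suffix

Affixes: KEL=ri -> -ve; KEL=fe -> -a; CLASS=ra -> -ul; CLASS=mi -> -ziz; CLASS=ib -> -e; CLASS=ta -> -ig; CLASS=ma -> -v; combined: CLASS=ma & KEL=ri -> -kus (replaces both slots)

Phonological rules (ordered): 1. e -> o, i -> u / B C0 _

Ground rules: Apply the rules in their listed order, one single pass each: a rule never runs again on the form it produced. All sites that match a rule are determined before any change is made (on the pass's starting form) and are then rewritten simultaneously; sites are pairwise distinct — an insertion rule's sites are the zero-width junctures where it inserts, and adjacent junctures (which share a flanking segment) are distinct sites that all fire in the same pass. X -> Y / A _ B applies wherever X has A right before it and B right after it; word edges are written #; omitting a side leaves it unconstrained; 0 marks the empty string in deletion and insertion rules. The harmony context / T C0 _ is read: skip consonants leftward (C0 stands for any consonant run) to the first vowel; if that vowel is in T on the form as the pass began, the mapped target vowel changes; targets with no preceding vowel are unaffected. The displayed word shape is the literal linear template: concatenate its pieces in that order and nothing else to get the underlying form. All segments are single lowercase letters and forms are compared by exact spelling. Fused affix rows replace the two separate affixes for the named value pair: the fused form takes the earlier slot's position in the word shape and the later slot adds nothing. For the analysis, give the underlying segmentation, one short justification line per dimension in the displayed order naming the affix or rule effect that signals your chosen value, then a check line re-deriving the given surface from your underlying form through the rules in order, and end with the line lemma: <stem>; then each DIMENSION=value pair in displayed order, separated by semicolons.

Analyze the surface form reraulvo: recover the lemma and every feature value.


underlying: rera-ul-ve
KEL=ri - signalled by the affix -ve
CLASS=ra - signalled by the affix -ul
check: reraulve -> reraulvo
lemma: rera; KEL=ri; CLASS=ra


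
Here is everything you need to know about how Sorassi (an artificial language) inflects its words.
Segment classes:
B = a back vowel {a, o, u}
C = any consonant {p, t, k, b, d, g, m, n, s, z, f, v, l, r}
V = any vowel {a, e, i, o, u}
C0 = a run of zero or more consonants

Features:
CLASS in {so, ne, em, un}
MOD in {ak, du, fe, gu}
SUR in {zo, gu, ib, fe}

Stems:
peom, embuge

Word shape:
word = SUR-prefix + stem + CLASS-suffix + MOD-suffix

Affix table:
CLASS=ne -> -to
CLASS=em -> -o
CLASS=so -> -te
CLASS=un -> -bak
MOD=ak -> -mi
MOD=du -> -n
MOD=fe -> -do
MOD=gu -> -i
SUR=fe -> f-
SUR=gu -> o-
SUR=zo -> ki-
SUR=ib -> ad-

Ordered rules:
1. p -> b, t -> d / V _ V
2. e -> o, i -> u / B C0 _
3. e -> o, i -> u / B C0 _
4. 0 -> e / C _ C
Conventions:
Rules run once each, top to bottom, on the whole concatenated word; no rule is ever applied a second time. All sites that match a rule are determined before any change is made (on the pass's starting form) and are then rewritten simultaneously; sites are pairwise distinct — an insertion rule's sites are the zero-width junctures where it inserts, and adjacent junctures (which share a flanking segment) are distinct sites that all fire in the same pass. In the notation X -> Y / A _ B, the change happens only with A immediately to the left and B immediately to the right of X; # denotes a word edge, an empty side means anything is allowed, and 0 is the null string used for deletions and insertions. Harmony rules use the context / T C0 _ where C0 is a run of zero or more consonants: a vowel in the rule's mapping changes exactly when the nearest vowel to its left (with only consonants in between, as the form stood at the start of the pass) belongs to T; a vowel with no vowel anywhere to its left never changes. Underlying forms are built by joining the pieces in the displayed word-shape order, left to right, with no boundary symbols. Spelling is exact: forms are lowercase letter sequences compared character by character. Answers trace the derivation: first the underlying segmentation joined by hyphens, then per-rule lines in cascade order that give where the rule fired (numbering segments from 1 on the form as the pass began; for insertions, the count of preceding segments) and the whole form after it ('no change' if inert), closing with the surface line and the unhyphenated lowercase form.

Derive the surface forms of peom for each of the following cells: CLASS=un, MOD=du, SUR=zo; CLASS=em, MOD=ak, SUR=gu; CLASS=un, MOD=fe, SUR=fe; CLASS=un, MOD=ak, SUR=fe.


cell CLASS=un, MOD=du, SUR=zo:
underlying: ki-peom-bak-n
1. p -> b, t -> d / V _ V: fires at position(s) 3: kibeombakn
2. e -> o, i -> u / B C0 _: no change
3. e -> o, i -> u / B C0 _: no change
4. 0 -> e / C _ C: inserts after position(s) 6, 9: kibeomebaken
surface: kibeomebaken

cell CLASS=em, MOD=ak, SUR=gu:
underlying: o-peom-o-mi
1. p -> b, t -> d / V _ V: fires at position(s) 2: obeomomi
2. e -> o, i -> u / B C0 _: fires at position(s) 3, 8: oboomomu
3. e -> o, i -> u / B C0 _: no change
4. 0 -> e / C _ C: no change
surface: oboomomu

cell CLASS=un, MOD=fe, SUR=fe:
underlying: f-peom-bak-do
1. p -> b, t -> d / V _ V: no change
2. e -> o, i -> u / B C0 _: no change
3. e -> o, i -> u / B C0 _: no change
4. 0 -> e / C _ C: inserts after position(s) 1, 5, 8: fepeomebakedo
surface: fepeomebakedo

cell CLASS=un, MOD=ak, SUR=fe:
underlying: f-peom-bak-mi
1. p -> b, t -> d / V _ V: no change
2. e -> o, i -> u / B C0 _: fires at position(s) 10: fpeombakmu
3. e -> o, i -> u / B C0 _: no change
4. 0 -> e / C _ C: inserts after position(s) 1, 5, 8: fepeomebakemu
surface: fepeomebakemu


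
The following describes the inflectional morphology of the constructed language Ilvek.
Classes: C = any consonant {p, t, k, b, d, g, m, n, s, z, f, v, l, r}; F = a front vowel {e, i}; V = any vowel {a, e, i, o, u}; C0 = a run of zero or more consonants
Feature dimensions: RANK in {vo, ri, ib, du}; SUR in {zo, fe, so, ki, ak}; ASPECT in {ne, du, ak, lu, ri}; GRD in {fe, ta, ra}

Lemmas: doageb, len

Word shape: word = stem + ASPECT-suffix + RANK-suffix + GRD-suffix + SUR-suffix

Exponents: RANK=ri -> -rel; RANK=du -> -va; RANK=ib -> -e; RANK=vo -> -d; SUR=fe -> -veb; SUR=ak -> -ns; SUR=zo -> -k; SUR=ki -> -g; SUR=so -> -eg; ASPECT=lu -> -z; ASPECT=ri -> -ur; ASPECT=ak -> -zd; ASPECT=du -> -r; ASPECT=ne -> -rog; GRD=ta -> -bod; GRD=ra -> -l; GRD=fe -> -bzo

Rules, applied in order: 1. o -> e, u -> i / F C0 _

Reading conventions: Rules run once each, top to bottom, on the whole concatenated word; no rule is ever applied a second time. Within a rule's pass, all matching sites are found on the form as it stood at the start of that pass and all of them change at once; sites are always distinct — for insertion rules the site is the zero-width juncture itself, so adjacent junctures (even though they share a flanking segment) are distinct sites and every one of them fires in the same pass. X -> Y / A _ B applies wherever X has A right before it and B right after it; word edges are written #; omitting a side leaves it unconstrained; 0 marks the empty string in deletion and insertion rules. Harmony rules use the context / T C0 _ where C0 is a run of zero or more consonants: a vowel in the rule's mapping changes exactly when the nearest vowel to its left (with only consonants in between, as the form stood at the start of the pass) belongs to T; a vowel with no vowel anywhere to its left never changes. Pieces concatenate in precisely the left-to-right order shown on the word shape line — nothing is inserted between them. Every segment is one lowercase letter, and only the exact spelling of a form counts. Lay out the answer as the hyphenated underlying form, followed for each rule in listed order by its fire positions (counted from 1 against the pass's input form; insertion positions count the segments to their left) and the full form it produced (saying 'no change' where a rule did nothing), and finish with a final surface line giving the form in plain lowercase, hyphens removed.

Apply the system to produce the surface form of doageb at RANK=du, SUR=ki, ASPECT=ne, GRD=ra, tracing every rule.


underlying: doageb-rog-va-l-g
1. o -> e, u -> i / F C0 _: fires at position(s) 8: doagebregvalg
surface: doagebregvalg


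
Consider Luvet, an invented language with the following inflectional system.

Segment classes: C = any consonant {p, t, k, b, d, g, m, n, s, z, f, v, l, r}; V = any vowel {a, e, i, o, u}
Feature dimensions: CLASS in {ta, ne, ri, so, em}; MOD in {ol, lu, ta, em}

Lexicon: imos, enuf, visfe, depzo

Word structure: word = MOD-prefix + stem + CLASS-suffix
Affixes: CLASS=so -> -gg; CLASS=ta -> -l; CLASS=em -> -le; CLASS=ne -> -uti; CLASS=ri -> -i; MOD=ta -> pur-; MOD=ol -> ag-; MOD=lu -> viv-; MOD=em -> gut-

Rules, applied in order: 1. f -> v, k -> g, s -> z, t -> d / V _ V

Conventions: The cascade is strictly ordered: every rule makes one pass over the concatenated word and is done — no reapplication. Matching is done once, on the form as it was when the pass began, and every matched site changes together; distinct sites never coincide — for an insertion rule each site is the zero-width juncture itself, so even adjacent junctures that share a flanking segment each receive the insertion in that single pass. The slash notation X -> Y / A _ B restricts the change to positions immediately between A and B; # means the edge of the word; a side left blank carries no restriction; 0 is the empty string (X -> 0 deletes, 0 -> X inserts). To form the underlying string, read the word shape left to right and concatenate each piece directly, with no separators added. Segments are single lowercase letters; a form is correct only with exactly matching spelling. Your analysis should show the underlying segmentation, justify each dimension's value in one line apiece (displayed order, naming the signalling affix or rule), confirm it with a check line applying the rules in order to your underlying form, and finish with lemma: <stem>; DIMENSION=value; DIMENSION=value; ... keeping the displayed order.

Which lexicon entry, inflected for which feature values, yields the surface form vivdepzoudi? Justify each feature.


underlying: viv-depzo-uti
CLASS=ne - signalled by the affix -uti
MOD=lu - signalled by the affix viv-
check: vivdepzouti -> vivdepzoudi
lemma: depzo; CLASS=ne; MOD=lu


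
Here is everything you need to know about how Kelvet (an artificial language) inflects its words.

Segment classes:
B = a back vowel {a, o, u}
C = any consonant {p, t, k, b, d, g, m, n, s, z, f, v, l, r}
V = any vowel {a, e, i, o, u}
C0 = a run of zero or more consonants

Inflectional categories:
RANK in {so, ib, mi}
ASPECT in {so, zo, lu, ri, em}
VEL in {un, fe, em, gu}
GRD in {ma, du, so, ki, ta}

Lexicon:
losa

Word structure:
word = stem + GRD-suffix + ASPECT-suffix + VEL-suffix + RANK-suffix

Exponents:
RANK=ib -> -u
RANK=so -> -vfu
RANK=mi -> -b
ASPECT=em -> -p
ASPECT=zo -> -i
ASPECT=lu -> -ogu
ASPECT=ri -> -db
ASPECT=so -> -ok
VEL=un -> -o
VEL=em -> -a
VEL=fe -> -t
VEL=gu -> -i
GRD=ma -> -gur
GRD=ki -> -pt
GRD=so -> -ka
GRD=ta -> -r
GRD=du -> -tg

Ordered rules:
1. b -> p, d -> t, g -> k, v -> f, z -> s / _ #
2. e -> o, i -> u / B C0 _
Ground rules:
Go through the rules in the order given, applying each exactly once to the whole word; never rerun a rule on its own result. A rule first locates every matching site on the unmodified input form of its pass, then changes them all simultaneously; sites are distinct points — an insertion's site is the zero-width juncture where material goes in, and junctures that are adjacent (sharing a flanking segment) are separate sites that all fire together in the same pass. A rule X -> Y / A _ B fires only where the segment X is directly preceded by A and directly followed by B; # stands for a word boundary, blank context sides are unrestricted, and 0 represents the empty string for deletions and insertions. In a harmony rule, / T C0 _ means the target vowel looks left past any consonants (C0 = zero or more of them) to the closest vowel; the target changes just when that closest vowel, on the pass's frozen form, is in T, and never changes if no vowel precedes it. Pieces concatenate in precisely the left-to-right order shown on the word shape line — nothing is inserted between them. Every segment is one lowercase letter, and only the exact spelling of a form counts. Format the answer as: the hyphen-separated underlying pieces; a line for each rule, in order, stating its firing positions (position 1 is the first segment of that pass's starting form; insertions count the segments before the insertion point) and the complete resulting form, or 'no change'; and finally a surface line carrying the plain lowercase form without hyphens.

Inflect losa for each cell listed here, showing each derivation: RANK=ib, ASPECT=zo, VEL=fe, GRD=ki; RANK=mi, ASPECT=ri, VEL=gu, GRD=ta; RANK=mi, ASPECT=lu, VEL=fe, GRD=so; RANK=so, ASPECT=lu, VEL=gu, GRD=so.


cell RANK=ib, ASPECT=zo, VEL=fe, GRD=ki:
underlying: losa-pt-i-t-u
1. b -> p, d -> t, g -> k, v -> f, z -> s / _ #: no change
2. e -> o, i -> u / B C0 _: fires at position(s) 7: losaptutu
surface: losaptutu

cell RANK=mi, ASPECT=ri, VEL=gu, GRD=ta:
underlying: losa-r-db-i-b
1. b -> p, d -> t, g -> k, v -> f, z -> s / _ #: fires at position(s) 9: losardbip
2. e -> o, i -> u / B C0 _: fires at position(s) 8: losardbup
surface: losardbup

cell RANK=mi, ASPECT=lu, VEL=fe, GRD=so:
underlying: losa-ka-ogu-t-b
1. b -> p, d -> t, g -> k, v -> f, z -> s / _ #: fires at position(s) 11: losakaogutp
2. e -> o, i -> u / B C0 _: no change
surface: losakaogutp

cell RANK=so, ASPECT=lu, VEL=gu, GRD=so:
underlying: losa-ka-ogu-i-vfu
1. b -> p, d -> t, g -> k, v -> f, z -> s / _ #: no change
2. e -> o, i -> u / B C0 _: fires at position(s) 10: losakaoguuvfu
surface: losakaoguuvfu


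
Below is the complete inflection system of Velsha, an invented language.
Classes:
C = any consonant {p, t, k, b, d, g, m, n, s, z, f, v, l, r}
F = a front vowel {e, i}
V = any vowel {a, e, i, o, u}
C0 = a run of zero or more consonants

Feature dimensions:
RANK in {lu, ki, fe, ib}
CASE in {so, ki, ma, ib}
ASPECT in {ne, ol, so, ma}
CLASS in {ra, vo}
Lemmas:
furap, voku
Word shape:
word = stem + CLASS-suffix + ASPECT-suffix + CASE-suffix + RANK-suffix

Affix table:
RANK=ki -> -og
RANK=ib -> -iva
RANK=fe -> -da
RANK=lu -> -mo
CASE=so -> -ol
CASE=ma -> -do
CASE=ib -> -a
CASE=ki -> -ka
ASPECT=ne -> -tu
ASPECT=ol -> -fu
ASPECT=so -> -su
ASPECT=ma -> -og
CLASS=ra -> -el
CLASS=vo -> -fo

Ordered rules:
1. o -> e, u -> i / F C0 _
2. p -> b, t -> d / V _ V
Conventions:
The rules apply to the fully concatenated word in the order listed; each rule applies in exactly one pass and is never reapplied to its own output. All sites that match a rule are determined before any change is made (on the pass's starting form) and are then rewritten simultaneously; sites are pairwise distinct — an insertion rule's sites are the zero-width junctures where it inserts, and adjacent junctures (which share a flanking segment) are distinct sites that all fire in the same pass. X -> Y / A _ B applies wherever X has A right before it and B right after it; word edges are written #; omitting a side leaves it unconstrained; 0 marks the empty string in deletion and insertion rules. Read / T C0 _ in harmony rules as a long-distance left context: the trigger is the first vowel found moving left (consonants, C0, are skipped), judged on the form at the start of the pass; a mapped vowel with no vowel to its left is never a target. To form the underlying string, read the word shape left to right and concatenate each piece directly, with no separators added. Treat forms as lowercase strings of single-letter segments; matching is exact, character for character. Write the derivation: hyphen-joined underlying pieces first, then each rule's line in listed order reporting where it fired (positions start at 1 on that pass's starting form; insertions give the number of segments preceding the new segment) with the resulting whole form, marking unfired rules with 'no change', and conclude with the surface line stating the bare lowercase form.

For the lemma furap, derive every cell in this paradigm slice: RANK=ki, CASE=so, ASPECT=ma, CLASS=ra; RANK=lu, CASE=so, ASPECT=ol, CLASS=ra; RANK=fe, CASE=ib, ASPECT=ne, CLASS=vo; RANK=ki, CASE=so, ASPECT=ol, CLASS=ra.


cell RANK=ki, CASE=so, ASPECT=ma, CLASS=ra:
underlying: furap-el-og-ol-og
1. o -> e, u -> i / F C0 _: fires at position(s) 8: furapelegolog
2. p -> b, t -> d / V _ V: fires at position(s) 5: furabelegolog
surface: furabelegolog

cell RANK=lu, CASE=so, ASPECT=ol, CLASS=ra:
underlying: furap-el-fu-ol-mo
1. o -> e, u -> i / F C0 _: fires at position(s) 9: furapelfiolmo
2. p -> b, t -> d / V _ V: fires at position(s) 5: furabelfiolmo
surface: furabelfiolmo

cell RANK=fe, CASE=ib, ASPECT=ne, CLASS=vo:
underlying: furap-fo-tu-a-da
1. o -> e, u -> i / F C0 _: no change
2. p -> b, t -> d / V _ V: fires at position(s) 8: furapfoduada
surface: furapfoduada

cell RANK=ki, CASE=so, ASPECT=ol, CLASS=ra:
underlying: furap-el-fu-ol-og
1. o -> e, u -> i / F C0 _: fires at position(s) 9: furapelfiolog
2. p -> b, t -> d / V _ V: fires at position(s) 5: furabelfiolog
surface: furabelfiolog


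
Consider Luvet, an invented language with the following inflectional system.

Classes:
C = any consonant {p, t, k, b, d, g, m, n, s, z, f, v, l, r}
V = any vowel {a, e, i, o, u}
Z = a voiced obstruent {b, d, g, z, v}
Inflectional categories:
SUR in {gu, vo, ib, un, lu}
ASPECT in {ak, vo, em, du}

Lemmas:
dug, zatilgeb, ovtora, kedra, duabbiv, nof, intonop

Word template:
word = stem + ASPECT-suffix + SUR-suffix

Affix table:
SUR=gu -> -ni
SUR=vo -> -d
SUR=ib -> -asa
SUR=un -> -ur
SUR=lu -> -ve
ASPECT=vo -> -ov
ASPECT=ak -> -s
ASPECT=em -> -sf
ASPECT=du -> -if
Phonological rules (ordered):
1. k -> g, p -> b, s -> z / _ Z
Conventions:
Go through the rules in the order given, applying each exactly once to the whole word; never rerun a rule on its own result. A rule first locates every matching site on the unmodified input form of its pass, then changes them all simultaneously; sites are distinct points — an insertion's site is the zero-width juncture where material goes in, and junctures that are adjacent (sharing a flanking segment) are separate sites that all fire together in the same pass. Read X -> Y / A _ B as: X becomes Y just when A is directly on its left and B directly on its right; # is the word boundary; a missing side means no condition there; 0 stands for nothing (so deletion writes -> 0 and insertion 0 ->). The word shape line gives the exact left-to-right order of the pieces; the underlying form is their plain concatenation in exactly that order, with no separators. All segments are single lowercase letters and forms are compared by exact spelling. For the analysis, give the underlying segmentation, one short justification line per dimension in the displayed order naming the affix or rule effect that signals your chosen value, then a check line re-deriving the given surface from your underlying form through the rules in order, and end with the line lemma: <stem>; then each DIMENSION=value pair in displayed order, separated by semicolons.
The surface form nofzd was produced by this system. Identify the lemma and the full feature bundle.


underlying: nof-s-d
SUR=vo - signalled by the affix -d
ASPECT=ak - signalled by the affix -s
check: nofsd -> nofzd
lemma: nof; SUR=vo; ASPECT=ak


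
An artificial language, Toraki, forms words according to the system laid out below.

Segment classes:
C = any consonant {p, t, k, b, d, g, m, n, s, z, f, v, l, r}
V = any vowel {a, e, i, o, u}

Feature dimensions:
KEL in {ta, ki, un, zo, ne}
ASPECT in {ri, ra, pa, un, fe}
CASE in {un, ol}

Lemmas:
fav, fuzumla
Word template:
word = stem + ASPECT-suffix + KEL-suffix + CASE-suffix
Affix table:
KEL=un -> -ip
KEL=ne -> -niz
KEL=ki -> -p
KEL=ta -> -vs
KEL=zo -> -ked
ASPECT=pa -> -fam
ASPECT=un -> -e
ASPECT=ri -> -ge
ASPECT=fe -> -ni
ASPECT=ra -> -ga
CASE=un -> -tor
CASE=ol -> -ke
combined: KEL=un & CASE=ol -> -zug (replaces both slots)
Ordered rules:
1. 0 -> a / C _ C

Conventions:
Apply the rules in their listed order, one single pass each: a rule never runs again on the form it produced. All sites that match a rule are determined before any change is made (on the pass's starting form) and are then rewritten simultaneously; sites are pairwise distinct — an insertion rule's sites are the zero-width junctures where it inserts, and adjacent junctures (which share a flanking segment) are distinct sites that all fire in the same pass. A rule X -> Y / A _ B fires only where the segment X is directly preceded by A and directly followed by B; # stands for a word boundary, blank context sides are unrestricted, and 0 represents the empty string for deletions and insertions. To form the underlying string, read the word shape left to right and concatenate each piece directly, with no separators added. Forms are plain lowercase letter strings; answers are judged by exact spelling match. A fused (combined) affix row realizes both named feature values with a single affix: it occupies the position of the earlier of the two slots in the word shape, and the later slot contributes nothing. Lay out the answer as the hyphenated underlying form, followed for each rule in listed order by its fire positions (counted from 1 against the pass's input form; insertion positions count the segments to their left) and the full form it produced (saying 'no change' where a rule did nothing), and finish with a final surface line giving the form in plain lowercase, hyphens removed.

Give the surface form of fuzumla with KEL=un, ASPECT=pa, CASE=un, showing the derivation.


underlying: fuzumla-fam-ip-tor
1. 0 -> a / C _ C: inserts after position(s) 5, 12: fuzumalafamipator
surface: fuzumalafamipator
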